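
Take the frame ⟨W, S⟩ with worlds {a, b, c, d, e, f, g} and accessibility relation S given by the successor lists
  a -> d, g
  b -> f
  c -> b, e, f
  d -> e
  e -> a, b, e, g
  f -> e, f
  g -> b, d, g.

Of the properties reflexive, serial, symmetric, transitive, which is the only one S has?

serial

Reflexive: no — a is not related to itself.
Serial: yes — every world has a successor (e.g. a S d).
Symmetric: no — a S d but not d S a.
Transitive: no — a S d and d S e, but not a S e.
Only serial holds.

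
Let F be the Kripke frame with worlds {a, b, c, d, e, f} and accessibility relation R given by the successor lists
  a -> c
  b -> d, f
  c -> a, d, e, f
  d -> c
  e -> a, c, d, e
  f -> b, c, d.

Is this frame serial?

Yes

Serial: yes — every world has a successor (e.g. a R c).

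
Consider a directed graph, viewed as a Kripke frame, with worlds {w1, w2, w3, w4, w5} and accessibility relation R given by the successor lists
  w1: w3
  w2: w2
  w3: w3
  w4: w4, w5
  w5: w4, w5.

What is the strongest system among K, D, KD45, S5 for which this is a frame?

Serial (axiom D): yes — every world has a successor (e.g. w1 R w3).
Euclidean (axiom 5): yes — any two successors of a common world are R-related.
Transitive (axiom 4): yes — every two-step R-path is closed by a direct edge.
Reflexive (axiom T): no — w1 is not related to itself.
So F validates K, D, KD45; S5 would additionally require R to be reflexive. The strongest is KD45.

KD45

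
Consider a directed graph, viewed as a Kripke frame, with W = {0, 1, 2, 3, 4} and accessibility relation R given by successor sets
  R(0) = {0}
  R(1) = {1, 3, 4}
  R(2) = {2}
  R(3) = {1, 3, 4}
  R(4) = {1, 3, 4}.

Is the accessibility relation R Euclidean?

Yes

Euclidean: yes — any two successors of a common world are R-related.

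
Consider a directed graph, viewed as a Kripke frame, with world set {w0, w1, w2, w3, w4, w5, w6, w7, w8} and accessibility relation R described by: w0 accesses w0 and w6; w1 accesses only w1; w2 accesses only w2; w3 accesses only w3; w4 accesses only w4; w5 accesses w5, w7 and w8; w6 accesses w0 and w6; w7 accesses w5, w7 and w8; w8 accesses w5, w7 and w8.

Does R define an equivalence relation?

Yes

Reflexive: yes — every world is R-related to itself.
Symmetric: yes — every pair in R has its reverse in R.
Transitive: yes — every two-step R-path is closed by a direct edge.
So R is an equivalence relation.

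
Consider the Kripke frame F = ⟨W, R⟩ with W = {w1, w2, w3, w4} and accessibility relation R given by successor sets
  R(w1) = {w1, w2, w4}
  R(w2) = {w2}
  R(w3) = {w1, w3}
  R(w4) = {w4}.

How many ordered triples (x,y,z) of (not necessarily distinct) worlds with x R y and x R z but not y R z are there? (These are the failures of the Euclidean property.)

Enumerating: (w1,w2,w1), (w1,w2,w4), (w1,w4,w1), (w1,w4,w2), (w3,w1,w3).

5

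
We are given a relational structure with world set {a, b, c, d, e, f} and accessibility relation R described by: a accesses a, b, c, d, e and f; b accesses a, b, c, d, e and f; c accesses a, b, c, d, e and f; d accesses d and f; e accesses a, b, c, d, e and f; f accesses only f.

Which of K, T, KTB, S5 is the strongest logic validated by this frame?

Reflexive (axiom T): yes — every world is R-related to itself.
Symmetric (axiom B): no — a R d but not d R a.
Euclidean (axiom 5): no — a R d and a R b, but not d R b.
So F validates K, T; KTB would additionally require R to be symmetric. The strongest is T.

T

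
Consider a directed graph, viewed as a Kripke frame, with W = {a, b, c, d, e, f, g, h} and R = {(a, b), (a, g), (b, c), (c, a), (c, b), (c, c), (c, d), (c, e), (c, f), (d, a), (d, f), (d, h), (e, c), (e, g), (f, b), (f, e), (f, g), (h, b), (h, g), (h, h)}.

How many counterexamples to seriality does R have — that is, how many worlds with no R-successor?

Enumerating: g.

1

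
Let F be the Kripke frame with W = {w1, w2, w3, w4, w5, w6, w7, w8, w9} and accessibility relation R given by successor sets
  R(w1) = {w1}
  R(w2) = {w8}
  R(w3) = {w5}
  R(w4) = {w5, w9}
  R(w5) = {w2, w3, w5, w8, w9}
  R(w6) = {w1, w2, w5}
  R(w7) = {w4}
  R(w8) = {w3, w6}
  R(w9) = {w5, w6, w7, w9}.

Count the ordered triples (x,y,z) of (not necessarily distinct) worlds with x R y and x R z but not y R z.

Enumerating: (w2,w8,w8), (w5,w2,w2), (w5,w2,w3), (w5,w2,w5), (w5,w2,w9), (w5,w3,w2), (w5,w3,w3), (w5,w3,w8), (w5,w3,w9), (w5,w8,w2), (w5,w8,w5), (w5,w8,w8), … and 24 more.
Total: 36.

36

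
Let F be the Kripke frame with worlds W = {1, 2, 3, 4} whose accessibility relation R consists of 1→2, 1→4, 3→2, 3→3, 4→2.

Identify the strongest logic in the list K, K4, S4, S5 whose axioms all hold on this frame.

K4

Transitive (axiom 4): yes — every two-step R-path is closed by a direct edge.
Reflexive (axiom T): no — 1 is not related to itself.
Euclidean (axiom 5): no — 1 R 2 and 1 R 4, but not 2 R 4.
So F validates K, K4; S4 would additionally require R to be reflexive. The strongest is K4.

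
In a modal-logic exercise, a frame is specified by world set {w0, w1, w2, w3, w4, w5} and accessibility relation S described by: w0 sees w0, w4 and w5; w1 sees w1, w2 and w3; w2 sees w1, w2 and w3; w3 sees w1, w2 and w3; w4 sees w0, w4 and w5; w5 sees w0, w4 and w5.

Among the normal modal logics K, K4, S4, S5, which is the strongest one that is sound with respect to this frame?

Transitive (axiom 4): yes — every two-step S-path is closed by a direct edge.
Reflexive (axiom T): yes — every world is S-related to itself.
Euclidean (axiom 5): yes — any two successors of a common world are S-related.
So F validates K, K4, S4, S5. The strongest is S5.

S5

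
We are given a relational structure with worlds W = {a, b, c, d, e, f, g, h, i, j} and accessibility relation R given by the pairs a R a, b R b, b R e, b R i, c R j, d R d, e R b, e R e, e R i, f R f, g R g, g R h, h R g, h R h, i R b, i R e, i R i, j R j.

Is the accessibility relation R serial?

Serial: yes — every world has a successor (e.g. a R a).

Yes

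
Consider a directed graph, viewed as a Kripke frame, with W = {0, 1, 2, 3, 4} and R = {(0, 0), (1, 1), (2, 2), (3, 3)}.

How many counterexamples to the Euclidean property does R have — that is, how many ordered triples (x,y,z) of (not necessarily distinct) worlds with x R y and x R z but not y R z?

R is Euclidean; there are no such tuples.

0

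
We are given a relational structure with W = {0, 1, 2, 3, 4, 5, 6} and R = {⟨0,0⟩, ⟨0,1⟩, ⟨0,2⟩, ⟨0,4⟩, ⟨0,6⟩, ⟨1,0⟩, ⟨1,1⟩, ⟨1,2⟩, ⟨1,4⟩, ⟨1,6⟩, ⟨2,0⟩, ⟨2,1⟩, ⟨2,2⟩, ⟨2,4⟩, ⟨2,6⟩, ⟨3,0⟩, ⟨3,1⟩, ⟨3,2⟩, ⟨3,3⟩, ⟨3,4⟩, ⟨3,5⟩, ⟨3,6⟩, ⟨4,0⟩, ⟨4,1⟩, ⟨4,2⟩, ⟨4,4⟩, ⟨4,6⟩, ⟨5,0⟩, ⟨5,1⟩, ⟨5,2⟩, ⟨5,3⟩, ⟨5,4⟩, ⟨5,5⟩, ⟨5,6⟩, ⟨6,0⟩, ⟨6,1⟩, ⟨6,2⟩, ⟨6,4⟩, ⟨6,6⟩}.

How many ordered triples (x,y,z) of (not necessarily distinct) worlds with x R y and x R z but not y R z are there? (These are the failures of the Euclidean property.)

Enumerating: (3,0,3), (3,0,5), (3,1,3), (3,1,5), (3,2,3), (3,2,5), (3,4,3), (3,4,5), (3,6,3), (3,6,5), (5,0,3), (5,0,5), … and 8 more.
Total: 20.

20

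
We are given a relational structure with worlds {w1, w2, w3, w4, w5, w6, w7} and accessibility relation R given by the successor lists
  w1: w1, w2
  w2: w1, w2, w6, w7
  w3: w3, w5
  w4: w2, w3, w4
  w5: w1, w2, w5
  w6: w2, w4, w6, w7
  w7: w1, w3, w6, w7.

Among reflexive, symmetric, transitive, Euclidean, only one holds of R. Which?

reflexive

Reflexive: yes — every world is R-related to itself.
Symmetric: no — w2 R w7 but not w7 R w2.
Transitive: no — w1 R w2 and w2 R w6, but not w1 R w6.
Euclidean: no — w2 R w1 and w2 R w6, but not w1 R w6.
Only reflexive holds.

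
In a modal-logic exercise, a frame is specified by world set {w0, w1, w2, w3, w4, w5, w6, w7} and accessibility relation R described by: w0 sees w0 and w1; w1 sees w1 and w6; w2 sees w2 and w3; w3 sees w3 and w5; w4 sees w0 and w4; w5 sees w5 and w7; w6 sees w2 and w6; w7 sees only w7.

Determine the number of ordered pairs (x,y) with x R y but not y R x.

7

Enumerating: (w0,w1), (w1,w6), (w2,w3), (w3,w5), (w4,w0), (w5,w7), (w6,w2).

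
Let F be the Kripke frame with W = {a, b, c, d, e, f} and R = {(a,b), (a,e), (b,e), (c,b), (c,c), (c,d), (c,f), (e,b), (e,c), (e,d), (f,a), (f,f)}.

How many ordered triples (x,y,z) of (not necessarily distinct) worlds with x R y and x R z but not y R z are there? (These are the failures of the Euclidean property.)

22

Enumerating: (a,b,b), (a,e,e), (b,e,e), (c,b,b), (c,b,c), (c,b,d), (c,b,f), (c,d,b), (c,d,c), (c,d,d), (c,d,f), (c,f,b), … and 10 more.
Total: 22.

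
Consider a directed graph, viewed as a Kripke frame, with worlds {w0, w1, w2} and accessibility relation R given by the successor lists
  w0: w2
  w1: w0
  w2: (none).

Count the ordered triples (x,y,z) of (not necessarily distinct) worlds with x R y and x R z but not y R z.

Enumerating: (w0,w2,w2), (w1,w0,w0).

2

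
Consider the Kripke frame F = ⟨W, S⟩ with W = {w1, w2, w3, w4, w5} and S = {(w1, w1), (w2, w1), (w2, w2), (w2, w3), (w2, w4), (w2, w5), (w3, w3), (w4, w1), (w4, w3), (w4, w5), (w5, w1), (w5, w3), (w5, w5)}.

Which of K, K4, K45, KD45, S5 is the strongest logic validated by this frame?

Transitive (axiom 4): yes — every two-step S-path is closed by a direct edge.
Euclidean (axiom 5): no — w2 S w1 and w2 S w3, but not w1 S w3.
Serial (axiom D): yes — every world has a successor (e.g. w1 S w1).
Reflexive (axiom T): no — w4 is not related to itself.
So F validates K, K4; K45 would additionally require S to be Euclidean. The strongest is K4.

K4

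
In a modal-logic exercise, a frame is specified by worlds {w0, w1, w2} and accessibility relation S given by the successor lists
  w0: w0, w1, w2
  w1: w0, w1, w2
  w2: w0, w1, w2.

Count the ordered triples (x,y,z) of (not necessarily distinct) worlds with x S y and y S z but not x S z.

S is transitive; there are no such tuples.

0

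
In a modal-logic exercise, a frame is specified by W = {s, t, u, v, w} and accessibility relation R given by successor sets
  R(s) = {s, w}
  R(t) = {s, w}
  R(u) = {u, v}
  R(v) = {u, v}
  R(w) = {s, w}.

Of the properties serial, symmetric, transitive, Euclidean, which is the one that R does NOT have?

Serial: yes — every world has a successor (e.g. s R s).
Symmetric: no — t R s but not s R t.
Transitive: yes — every two-step R-path is closed by a direct edge.
Euclidean: yes — any two successors of a common world are R-related.
Only symmetric fails.

symmetric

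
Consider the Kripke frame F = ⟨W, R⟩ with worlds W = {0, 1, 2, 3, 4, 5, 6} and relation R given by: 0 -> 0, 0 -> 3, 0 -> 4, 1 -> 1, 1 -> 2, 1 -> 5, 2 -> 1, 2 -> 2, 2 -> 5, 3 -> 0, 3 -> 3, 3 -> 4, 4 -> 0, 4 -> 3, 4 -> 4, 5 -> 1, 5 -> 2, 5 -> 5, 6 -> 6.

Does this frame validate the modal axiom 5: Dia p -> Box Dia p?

The schema 5 characterises exactly the Euclidean frames.
Euclidean: yes — any two successors of a common world are R-related.

Yes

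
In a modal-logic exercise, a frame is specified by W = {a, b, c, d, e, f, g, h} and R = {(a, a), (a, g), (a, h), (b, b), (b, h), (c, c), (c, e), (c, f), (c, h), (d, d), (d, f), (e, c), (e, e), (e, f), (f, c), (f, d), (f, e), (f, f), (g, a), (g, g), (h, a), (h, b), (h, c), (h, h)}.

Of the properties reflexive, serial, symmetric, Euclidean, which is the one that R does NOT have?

Reflexive: yes — every world is R-related to itself.
Serial: yes — every world has a successor (e.g. a R a).
Symmetric: yes — every pair in R has its reverse in R.
Euclidean: no — a R g and a R h, but not g R h.
Only Euclidean fails.

Euclidean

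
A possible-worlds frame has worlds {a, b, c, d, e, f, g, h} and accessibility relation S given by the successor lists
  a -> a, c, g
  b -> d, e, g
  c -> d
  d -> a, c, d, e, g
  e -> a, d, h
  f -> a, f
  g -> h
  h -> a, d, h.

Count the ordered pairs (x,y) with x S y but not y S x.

Enumerating: (a,c), (a,g), (b,d), (b,e), (b,g), (d,a), (d,g), (e,a), (e,h), (f,a), (g,h), (h,a), (h,d).

13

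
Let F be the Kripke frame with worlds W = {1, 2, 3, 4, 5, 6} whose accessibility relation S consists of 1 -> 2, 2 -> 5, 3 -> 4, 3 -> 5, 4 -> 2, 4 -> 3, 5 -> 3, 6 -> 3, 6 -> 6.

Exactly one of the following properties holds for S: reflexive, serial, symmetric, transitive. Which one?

serial

Reflexive: no — 1 is not related to itself.
Serial: yes — every world has a successor (e.g. 1 S 2).
Symmetric: no — 1 S 2 but not 2 S 1.
Transitive: no — 1 S 2 and 2 S 5, but not 1 S 5.
Only serial holds.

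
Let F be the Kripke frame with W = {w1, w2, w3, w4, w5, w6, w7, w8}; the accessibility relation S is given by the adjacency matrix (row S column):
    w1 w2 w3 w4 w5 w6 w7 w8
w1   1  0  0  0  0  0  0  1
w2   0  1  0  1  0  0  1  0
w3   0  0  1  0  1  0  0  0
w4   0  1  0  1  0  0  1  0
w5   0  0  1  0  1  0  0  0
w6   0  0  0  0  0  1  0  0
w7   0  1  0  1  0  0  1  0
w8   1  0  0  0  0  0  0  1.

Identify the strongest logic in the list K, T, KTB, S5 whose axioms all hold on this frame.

S5

Reflexive (axiom T): yes — every world is S-related to itself.
Symmetric (axiom B): yes — every pair in S has its reverse in S.
Euclidean (axiom 5): yes — any two successors of a common world are S-related.
So F validates K, T, KTB, S5. The strongest is S5.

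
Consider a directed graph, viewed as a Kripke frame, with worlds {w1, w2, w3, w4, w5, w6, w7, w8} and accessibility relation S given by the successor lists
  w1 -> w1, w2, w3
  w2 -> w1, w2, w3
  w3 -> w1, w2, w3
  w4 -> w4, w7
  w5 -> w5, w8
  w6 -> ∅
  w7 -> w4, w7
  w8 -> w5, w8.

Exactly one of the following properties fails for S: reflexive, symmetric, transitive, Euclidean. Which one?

reflexive

Reflexive: no — w6 is not related to itself.
Symmetric: yes — every pair in S has its reverse in S.
Transitive: yes — every two-step S-path is closed by a direct edge.
Euclidean: yes — any two successors of a common world are S-related.
Only reflexive fails.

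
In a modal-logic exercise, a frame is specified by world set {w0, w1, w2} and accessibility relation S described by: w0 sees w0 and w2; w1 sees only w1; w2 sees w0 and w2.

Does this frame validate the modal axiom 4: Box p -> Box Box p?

Yes

The schema 4 characterises exactly the transitive frames.
Transitive: yes — every two-step S-path is closed by a direct edge.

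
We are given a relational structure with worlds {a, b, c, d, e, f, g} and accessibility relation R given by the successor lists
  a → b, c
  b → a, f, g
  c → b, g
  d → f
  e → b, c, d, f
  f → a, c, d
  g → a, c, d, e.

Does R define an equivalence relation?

Reflexive: no — a is not related to itself.
Symmetric: no — a R c but not c R a.
Transitive: no — a R b and b R f, but not a R f.
So R is not an equivalence relation.

No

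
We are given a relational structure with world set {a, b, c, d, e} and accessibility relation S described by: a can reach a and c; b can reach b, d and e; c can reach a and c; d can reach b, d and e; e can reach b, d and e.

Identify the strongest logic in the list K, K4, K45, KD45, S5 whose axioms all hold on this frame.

Transitive (axiom 4): yes — every two-step S-path is closed by a direct edge.
Euclidean (axiom 5): yes — any two successors of a common world are S-related.
Serial (axiom D): yes — every world has a successor (e.g. a S a).
Reflexive (axiom T): yes — every world is S-related to itself.
So F validates K, K4, K45, KD45, S5. The strongest is S5.

S5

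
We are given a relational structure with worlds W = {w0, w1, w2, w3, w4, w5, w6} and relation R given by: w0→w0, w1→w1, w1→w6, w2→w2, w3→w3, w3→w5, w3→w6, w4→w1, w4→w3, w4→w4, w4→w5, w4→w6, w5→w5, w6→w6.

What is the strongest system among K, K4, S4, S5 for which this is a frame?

S4

Transitive (axiom 4): yes — every two-step R-path is closed by a direct edge.
Reflexive (axiom T): yes — every world is R-related to itself.
Euclidean (axiom 5): no — w3 R w5 and w3 R w6, but not w5 R w6.
So F validates K, K4, S4; S5 would additionally require R to be Euclidean. The strongest is S4.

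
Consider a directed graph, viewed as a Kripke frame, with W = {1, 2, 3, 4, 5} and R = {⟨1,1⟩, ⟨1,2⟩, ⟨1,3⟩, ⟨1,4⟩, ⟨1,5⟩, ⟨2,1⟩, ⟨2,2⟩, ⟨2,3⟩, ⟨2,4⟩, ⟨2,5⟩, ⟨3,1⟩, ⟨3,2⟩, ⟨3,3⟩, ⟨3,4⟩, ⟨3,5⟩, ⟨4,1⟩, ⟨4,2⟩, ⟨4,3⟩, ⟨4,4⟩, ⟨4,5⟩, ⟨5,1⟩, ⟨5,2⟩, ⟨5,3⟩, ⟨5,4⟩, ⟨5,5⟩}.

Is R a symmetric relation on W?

Yes

Symmetric: yes — every pair in R has its reverse in R.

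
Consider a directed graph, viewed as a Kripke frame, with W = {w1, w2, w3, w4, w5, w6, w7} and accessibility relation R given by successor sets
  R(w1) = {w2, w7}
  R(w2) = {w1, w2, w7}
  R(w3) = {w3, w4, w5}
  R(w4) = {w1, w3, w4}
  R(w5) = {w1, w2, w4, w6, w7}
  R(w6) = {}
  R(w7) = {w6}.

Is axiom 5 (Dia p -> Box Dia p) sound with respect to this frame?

No

Axiom 5 corresponds to the accessibility relation being Euclidean.
Euclidean: no — w1 R w7 and w1 R w2, but not w7 R w2.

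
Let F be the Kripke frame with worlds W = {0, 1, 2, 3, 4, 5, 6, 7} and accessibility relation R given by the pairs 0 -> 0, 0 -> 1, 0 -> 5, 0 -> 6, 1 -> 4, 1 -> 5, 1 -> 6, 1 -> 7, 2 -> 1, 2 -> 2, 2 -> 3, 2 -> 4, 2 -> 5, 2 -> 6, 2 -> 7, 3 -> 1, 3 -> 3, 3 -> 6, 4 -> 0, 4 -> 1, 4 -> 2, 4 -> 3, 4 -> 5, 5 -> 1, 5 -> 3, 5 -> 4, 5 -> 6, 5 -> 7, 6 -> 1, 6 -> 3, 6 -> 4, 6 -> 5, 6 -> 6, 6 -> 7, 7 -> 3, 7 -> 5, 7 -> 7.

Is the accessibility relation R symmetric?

Symmetric: no — 0 R 1 but not 1 R 0.

No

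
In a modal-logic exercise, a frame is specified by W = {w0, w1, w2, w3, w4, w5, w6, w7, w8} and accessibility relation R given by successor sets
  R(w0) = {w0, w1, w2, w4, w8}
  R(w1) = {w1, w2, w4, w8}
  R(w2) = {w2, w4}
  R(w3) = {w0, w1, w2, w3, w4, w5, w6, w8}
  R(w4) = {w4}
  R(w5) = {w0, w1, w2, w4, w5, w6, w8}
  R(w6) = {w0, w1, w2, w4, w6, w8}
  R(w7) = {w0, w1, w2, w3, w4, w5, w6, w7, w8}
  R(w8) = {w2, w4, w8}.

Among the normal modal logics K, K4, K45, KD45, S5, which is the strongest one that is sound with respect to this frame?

K4

Transitive (axiom 4): yes — every two-step R-path is closed by a direct edge.
Euclidean (axiom 5): no — w0 R w2 and w0 R w1, but not w2 R w1.
Serial (axiom D): yes — every world has a successor (e.g. w0 R w0).
Reflexive (axiom T): yes — every world is R-related to itself.
So F validates K, K4; K45 would additionally require R to be Euclidean. The strongest is K4.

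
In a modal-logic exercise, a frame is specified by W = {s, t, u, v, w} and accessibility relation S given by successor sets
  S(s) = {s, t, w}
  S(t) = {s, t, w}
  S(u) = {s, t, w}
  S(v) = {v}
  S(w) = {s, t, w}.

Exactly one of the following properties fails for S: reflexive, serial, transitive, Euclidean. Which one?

Reflexive: no — u is not related to itself.
Serial: yes — every world has a successor (e.g. s S s).
Transitive: yes — every two-step S-path is closed by a direct edge.
Euclidean: yes — any two successors of a common world are S-related.
Only reflexive fails.

reflexive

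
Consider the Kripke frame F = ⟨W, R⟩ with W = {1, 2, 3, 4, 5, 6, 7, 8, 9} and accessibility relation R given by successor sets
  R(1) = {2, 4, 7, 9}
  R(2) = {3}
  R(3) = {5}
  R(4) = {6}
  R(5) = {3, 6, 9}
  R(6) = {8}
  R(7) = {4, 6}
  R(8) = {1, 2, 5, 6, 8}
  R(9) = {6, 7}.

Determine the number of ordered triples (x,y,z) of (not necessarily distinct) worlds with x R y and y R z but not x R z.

25

Enumerating: (1,2,3), (1,4,6), (1,7,6), (1,9,6), (2,3,5), (3,5,3), (3,5,6), (3,5,9), (4,6,8), (5,3,5), (5,6,8), (5,9,7), … and 13 more.
Total: 25.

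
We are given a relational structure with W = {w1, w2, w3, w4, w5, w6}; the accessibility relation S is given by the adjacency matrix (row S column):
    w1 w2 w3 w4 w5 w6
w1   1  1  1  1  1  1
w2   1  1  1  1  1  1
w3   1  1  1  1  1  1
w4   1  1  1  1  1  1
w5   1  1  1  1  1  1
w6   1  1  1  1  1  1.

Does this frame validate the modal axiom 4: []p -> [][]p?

Yes

By correspondence theory, 4 is valid on a frame iff S is transitive.
Transitive: yes — every two-step S-path is closed by a direct edge.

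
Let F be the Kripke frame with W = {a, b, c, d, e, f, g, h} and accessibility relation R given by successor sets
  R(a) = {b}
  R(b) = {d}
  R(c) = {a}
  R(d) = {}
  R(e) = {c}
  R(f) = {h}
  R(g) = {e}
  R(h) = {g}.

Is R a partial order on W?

No

Reflexive: no — a is not related to itself.
Transitive: no — a R b and b R d, but not a R d.
Antisymmetric: yes — no distinct pair is related both ways.
So R is not a partial order.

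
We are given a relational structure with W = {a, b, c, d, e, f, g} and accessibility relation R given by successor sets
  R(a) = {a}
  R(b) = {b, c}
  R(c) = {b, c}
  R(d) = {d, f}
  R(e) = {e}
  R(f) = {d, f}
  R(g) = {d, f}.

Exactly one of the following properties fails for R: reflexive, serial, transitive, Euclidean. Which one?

Reflexive: no — g is not related to itself.
Serial: yes — every world has a successor (e.g. a R a).
Transitive: yes — every two-step R-path is closed by a direct edge.
Euclidean: yes — any two successors of a common world are R-related.
Only reflexive fails.

reflexive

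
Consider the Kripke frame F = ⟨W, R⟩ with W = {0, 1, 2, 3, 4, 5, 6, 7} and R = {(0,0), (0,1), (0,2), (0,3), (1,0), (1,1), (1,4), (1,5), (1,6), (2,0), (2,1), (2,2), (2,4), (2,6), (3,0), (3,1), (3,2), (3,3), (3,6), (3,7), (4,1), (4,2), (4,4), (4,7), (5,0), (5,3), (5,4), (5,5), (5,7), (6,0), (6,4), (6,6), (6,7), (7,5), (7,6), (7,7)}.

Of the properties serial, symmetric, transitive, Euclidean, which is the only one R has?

Serial: yes — every world has a successor (e.g. 0 R 0).
Symmetric: no — 1 R 5 but not 5 R 1.
Transitive: no — 0 R 1 and 1 R 4, but not 0 R 4.
Euclidean: no — 0 R 1 and 0 R 2, but not 1 R 2.
Only serial holds.

serial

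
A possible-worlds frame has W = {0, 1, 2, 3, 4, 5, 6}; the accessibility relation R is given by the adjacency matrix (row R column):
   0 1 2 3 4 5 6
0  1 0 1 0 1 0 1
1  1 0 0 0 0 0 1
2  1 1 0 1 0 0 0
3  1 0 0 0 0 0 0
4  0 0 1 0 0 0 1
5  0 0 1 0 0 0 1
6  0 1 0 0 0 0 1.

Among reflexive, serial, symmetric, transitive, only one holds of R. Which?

serial

Reflexive: no — 1 is not related to itself.
Serial: yes — every world has a successor (e.g. 0 R 0).
Symmetric: no — 0 R 4 but not 4 R 0.
Transitive: no — 0 R 2 and 2 R 1, but not 0 R 1.
Only serial holds.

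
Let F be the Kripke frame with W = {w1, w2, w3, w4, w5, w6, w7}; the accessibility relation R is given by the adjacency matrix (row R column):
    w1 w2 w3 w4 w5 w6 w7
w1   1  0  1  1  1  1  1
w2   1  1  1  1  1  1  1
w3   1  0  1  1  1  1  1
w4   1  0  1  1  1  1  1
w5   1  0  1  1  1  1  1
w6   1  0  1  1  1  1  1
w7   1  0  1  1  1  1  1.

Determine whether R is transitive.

Yes

Transitive: yes — every two-step R-path is closed by a direct edge.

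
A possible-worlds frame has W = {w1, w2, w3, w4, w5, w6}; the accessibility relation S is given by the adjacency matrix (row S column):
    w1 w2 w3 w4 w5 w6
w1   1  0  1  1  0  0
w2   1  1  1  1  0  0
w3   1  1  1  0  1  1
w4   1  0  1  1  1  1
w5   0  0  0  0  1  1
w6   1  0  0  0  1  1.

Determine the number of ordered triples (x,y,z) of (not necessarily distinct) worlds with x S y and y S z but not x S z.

15

Enumerating: (w1,w3,w2), (w1,w3,w5), (w1,w3,w6), (w1,w4,w5), (w1,w4,w6), (w2,w3,w5), (w2,w3,w6), (w2,w4,w5), (w2,w4,w6), (w3,w1,w4), (w3,w2,w4), (w4,w3,w2), (w5,w6,w1), (w6,w1,w3), (w6,w1,w4).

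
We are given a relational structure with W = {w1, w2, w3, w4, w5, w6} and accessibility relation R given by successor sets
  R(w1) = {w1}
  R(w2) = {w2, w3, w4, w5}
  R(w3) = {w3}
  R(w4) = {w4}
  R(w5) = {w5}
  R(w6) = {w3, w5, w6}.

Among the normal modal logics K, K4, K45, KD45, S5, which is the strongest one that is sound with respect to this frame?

K4

Transitive (axiom 4): yes — every two-step R-path is closed by a direct edge.
Euclidean (axiom 5): no — w2 R w3 and w2 R w4, but not w3 R w4.
Serial (axiom D): yes — every world has a successor (e.g. w1 R w1).
Reflexive (axiom T): yes — every world is R-related to itself.
So F validates K, K4; K45 would additionally require R to be Euclidean. The strongest is K4.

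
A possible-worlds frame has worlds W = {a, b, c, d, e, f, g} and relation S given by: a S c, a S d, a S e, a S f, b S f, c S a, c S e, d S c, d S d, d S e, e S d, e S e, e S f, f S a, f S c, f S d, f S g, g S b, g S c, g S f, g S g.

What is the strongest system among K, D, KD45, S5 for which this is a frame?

D

Serial (axiom D): yes — every world has a successor (e.g. a S c).
Euclidean (axiom 5): no — a S c and a S d, but not c S d.
Transitive (axiom 4): no — a S f and f S g, but not a S g.
Reflexive (axiom T): no — a is not related to itself.
So F validates K, D; KD45 would additionally require S to be Euclidean and transitive. The strongest is D.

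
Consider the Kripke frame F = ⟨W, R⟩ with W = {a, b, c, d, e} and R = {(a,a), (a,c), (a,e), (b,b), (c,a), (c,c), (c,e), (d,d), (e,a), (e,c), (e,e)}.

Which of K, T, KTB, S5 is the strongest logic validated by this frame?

Reflexive (axiom T): yes — every world is R-related to itself.
Symmetric (axiom B): yes — every pair in R has its reverse in R.
Euclidean (axiom 5): yes — any two successors of a common world are R-related.
So F validates K, T, KTB, S5. The strongest is S5.

S5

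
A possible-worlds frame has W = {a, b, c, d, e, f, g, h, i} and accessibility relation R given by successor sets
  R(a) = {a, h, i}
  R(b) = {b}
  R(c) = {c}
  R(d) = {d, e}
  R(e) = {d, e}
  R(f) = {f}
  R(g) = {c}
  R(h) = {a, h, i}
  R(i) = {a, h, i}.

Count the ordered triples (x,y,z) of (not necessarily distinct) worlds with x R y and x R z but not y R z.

R is Euclidean; there are no such tuples.

0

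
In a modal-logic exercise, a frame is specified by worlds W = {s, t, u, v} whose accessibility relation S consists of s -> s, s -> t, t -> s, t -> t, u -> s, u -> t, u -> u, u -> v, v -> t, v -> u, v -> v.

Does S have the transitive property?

No

Transitive: no — v S t and t S s, but not v S s.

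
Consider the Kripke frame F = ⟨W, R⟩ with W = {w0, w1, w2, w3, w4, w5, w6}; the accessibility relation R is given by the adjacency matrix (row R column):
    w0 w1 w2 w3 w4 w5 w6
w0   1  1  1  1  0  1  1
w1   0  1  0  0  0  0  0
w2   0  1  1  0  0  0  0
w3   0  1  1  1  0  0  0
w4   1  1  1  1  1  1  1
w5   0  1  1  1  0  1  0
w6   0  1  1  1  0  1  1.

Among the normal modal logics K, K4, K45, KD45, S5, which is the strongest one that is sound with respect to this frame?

K4

Transitive (axiom 4): yes — every two-step R-path is closed by a direct edge.
Euclidean (axiom 5): no — w0 R w1 and w0 R w2, but not w1 R w2.
Serial (axiom D): yes — every world has a successor (e.g. w0 R w0).
Reflexive (axiom T): yes — every world is R-related to itself.
So F validates K, K4; K45 would additionally require R to be Euclidean. The strongest is K4.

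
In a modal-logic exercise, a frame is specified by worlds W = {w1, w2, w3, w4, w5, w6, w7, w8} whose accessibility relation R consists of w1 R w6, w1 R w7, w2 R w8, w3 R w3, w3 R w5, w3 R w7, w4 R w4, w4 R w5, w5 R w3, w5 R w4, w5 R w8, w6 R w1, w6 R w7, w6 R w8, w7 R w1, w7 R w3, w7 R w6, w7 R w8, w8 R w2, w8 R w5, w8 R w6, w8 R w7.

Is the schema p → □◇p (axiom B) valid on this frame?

Axiom B corresponds to the accessibility relation being symmetric.
Symmetric: yes — every pair in R has its reverse in R.

Yes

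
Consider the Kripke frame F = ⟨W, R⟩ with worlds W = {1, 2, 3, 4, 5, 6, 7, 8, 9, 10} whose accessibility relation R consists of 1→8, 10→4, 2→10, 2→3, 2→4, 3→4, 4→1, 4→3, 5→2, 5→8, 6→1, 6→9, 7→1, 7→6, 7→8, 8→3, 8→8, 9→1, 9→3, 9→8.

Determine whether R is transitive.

No

Transitive: no — 1 R 8 and 8 R 3, but not 1 R 3.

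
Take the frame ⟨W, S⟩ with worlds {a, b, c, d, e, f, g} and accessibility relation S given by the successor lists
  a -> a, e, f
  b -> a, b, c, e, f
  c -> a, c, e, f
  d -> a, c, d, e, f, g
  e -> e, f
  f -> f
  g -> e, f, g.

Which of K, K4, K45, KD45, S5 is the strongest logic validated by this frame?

K4

Transitive (axiom 4): yes — every two-step S-path is closed by a direct edge.
Euclidean (axiom 5): no — a S f and a S e, but not f S e.
Serial (axiom D): yes — every world has a successor (e.g. a S a).
Reflexive (axiom T): yes — every world is S-related to itself.
So F validates K, K4; K45 would additionally require S to be Euclidean. The strongest is K4.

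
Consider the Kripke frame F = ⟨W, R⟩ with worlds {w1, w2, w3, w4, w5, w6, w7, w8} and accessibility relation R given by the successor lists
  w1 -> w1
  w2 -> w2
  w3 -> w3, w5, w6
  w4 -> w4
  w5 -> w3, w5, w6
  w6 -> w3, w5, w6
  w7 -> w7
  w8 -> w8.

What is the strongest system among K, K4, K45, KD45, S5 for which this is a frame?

Transitive (axiom 4): yes — every two-step R-path is closed by a direct edge.
Euclidean (axiom 5): yes — any two successors of a common world are R-related.
Serial (axiom D): yes — every world has a successor (e.g. w1 R w1).
Reflexive (axiom T): yes — every world is R-related to itself.
So F validates K, K4, K45, KD45, S5. The strongest is S5.

S5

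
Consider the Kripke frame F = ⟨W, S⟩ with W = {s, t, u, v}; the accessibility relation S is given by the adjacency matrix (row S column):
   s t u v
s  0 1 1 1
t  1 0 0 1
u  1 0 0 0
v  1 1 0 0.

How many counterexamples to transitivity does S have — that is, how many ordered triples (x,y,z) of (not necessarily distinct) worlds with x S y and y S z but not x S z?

Enumerating: (s,t,s), (s,u,s), (s,v,s), (t,s,t), (t,s,u), (t,v,t), (u,s,t), (u,s,u), (u,s,v), (v,s,u), (v,s,v), (v,t,v).

12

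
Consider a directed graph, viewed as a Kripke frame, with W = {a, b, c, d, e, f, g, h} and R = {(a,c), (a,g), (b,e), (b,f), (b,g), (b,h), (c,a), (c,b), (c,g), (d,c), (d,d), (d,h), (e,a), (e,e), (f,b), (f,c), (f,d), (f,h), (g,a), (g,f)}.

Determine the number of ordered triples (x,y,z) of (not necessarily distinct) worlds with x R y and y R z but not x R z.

30

Enumerating: (a,c,a), (a,c,b), (a,g,a), (a,g,f), (b,e,a), (b,f,b), (b,f,c), (b,f,d), (b,g,a), (c,a,c), (c,b,e), (c,b,f), … and 18 more.
Total: 30.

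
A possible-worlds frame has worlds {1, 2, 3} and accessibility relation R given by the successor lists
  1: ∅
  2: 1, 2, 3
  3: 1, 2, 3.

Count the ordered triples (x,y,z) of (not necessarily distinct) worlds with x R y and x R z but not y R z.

Enumerating: (2,1,1), (2,1,2), (2,1,3), (3,1,1), (3,1,2), (3,1,3).

6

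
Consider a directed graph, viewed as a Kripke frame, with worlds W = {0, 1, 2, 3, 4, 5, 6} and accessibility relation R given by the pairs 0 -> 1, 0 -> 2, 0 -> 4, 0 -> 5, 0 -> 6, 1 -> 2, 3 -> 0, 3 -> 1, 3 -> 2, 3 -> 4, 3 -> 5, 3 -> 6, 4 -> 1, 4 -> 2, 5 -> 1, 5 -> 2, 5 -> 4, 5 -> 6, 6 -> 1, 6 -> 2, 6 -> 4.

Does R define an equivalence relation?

Reflexive: no — 0 is not related to itself.
Symmetric: no — 0 R 1 but not 1 R 0.
Transitive: yes — every two-step R-path is closed by a direct edge.
So R is not an equivalence relation.

No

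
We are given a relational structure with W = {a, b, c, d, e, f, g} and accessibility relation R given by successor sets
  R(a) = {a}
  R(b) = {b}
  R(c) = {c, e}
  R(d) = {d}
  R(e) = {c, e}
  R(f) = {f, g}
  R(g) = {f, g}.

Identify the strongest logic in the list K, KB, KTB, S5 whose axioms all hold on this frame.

Symmetric (axiom B): yes — every pair in R has its reverse in R.
Reflexive (axiom T): yes — every world is R-related to itself.
Euclidean (axiom 5): yes — any two successors of a common world are R-related.
So F validates K, KB, KTB, S5. The strongest is S5.

S5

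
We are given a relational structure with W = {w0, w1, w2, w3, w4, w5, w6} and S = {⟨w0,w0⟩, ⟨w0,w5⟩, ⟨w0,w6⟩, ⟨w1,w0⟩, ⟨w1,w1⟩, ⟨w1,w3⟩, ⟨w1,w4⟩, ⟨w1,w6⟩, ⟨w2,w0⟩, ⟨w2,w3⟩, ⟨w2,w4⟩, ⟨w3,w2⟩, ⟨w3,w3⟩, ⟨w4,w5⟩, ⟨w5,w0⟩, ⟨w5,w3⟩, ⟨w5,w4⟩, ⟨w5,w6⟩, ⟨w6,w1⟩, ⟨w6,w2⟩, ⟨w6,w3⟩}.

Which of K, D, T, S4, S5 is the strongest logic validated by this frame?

D

Serial (axiom D): yes — every world has a successor (e.g. w0 S w0).
Reflexive (axiom T): no — w2 is not related to itself.
Transitive (axiom 4): no — w0 S w5 and w5 S w3, but not w0 S w3.
Euclidean (axiom 5): no — w0 S w6 and w0 S w5, but not w6 S w5.
So F validates K, D; T would additionally require S to be reflexive. The strongest is D.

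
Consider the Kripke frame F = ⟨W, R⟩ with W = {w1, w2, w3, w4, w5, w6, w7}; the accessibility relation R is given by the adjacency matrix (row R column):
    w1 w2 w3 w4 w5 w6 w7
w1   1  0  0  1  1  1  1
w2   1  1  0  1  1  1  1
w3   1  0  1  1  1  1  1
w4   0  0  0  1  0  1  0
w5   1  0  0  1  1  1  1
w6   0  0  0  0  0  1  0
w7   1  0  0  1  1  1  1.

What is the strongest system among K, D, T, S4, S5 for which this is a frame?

Serial (axiom D): yes — every world has a successor (e.g. w1 R w1).
Reflexive (axiom T): yes — every world is R-related to itself.
Transitive (axiom 4): yes — every two-step R-path is closed by a direct edge.
Euclidean (axiom 5): no — w1 R w4 and w1 R w5, but not w4 R w5.
So F validates K, D, T, S4; S5 would additionally require R to be Euclidean. The strongest is S4.

S4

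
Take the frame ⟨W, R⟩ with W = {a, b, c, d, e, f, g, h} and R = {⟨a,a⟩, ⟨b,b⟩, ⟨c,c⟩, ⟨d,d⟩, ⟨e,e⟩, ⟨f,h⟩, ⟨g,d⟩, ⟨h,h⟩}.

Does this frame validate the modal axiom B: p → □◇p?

The schema B characterises exactly the symmetric frames.
Symmetric: no — f R h but not h R f.

No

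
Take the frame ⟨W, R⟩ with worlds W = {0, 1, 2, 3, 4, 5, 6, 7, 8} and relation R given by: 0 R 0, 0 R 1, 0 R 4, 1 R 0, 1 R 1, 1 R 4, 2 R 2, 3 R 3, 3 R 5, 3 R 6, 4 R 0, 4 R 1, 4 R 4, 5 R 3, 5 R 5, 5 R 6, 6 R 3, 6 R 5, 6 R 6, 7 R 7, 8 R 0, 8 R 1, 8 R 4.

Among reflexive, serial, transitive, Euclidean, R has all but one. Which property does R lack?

Reflexive: no — 8 is not related to itself.
Serial: yes — every world has a successor (e.g. 0 R 0).
Transitive: yes — every two-step R-path is closed by a direct edge.
Euclidean: yes — any two successors of a common world are R-related.
Only reflexive fails.

reflexive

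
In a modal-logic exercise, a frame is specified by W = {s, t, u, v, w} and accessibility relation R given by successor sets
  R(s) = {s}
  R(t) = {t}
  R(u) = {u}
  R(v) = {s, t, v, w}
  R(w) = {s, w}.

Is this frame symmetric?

Symmetric: no — v R s but not s R v.

No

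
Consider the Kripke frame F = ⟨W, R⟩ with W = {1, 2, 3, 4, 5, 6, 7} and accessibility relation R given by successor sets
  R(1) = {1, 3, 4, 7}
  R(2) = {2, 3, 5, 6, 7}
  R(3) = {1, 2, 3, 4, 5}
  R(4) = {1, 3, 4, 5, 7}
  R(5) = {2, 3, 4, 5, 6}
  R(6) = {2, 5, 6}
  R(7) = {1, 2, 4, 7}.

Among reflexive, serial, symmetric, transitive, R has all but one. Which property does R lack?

Reflexive: yes — every world is R-related to itself.
Serial: yes — every world has a successor (e.g. 1 R 1).
Symmetric: yes — every pair in R has its reverse in R.
Transitive: no — 1 R 3 and 3 R 2, but not 1 R 2.
Only transitive fails.

transitive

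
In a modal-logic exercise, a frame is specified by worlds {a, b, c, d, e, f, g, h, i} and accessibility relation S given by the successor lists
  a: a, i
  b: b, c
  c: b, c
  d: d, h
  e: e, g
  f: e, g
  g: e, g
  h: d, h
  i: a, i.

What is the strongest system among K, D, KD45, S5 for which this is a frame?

Serial (axiom D): yes — every world has a successor (e.g. a S a).
Euclidean (axiom 5): yes — any two successors of a common world are S-related.
Transitive (axiom 4): yes — every two-step S-path is closed by a direct edge.
Reflexive (axiom T): no — f is not related to itself.
So F validates K, D, KD45; S5 would additionally require S to be reflexive. The strongest is KD45.

KD45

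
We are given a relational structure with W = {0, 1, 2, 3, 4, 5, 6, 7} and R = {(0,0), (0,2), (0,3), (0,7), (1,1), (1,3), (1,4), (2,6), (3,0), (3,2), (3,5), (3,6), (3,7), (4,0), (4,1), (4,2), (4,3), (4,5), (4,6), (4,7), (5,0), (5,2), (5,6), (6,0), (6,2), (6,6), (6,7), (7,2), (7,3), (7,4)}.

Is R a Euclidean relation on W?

Euclidean: no — 0 R 2 and 0 R 3, but not 2 R 3.

No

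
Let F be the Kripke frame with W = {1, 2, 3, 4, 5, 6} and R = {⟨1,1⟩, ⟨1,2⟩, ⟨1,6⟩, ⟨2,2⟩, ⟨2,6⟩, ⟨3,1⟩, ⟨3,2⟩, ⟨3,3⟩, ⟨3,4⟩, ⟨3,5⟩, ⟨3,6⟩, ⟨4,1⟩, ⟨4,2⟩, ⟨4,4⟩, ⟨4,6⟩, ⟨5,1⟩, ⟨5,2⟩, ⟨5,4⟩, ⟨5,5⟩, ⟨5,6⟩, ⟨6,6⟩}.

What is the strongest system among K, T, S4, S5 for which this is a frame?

S4

Reflexive (axiom T): yes — every world is R-related to itself.
Transitive (axiom 4): yes — every two-step R-path is closed by a direct edge.
Euclidean (axiom 5): no — 1 R 6 and 1 R 2, but not 6 R 2.
So F validates K, T, S4; S5 would additionally require R to be Euclidean. The strongest is S4.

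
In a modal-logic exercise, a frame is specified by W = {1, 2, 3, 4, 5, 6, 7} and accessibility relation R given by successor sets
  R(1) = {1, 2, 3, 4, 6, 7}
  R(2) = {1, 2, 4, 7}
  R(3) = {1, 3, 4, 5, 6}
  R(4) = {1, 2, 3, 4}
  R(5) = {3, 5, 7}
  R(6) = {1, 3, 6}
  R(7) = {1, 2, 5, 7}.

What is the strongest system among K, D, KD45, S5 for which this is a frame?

D

Serial (axiom D): yes — every world has a successor (e.g. 1 R 1).
Euclidean (axiom 5): no — 1 R 2 and 1 R 3, but not 2 R 3.
Transitive (axiom 4): no — 1 R 3 and 3 R 5, but not 1 R 5.
Reflexive (axiom T): yes — every world is R-related to itself.
So F validates K, D; KD45 would additionally require R to be Euclidean and transitive. The strongest is D.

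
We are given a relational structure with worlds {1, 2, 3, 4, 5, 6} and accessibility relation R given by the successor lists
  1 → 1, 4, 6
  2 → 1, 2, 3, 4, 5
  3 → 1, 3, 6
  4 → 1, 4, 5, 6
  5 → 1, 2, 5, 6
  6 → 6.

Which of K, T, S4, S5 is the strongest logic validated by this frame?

Reflexive (axiom T): yes — every world is R-related to itself.
Transitive (axiom 4): no — 1 R 4 and 4 R 5, but not 1 R 5.
Euclidean (axiom 5): no — 1 R 6 and 1 R 4, but not 6 R 4.
So F validates K, T; S4 would additionally require R to be transitive. The strongest is T.

T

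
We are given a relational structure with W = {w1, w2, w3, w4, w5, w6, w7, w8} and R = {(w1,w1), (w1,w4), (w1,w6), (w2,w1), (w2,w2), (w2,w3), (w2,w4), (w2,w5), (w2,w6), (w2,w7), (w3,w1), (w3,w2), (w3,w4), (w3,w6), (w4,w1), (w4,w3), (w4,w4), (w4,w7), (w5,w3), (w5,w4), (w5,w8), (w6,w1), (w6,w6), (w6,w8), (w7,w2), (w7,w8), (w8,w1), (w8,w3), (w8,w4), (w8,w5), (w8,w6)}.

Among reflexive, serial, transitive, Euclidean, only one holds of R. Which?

Reflexive: no — w3 is not related to itself.
Serial: yes — every world has a successor (e.g. w1 R w1).
Transitive: no — w1 R w4 and w4 R w3, but not w1 R w3.
Euclidean: no — w1 R w4 and w1 R w6, but not w4 R w6.
Only serial holds.

serial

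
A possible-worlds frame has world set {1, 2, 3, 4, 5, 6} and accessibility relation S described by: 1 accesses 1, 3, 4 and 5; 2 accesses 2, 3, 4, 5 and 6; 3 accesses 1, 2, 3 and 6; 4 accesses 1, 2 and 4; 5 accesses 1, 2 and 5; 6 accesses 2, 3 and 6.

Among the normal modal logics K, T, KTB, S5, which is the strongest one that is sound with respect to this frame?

KTB

Reflexive (axiom T): yes — every world is S-related to itself.
Symmetric (axiom B): yes — every pair in S has its reverse in S.
Euclidean (axiom 5): no — 1 S 3 and 1 S 4, but not 3 S 4.
So F validates K, T, KTB; S5 would additionally require S to be Euclidean. The strongest is KTB.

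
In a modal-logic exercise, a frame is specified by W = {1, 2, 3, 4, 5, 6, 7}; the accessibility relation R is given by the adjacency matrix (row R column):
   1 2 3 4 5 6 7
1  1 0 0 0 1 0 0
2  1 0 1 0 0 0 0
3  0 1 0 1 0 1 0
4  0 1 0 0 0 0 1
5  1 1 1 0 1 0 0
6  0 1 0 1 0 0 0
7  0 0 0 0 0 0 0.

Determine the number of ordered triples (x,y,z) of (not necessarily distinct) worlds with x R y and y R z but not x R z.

16

Enumerating: (1,5,2), (1,5,3), (2,1,5), (2,3,2), (2,3,4), (2,3,6), (3,2,1), (3,2,3), (3,4,7), (4,2,1), (4,2,3), (5,3,4), (5,3,6), (6,2,1), (6,2,3), (6,4,7).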